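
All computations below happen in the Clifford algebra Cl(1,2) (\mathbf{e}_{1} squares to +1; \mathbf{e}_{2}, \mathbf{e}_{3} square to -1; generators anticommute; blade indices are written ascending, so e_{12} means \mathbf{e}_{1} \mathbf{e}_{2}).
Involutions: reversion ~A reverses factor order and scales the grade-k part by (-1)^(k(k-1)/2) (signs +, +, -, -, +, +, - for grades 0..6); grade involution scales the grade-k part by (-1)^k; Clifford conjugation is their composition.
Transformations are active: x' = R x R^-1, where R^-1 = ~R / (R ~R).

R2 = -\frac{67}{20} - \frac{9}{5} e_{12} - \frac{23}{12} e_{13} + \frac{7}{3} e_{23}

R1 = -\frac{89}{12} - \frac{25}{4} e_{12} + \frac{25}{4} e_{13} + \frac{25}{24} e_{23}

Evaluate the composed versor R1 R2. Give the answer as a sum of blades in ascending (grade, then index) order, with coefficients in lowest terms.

Distribute over the terms of R1 (each basis-blade product reordered to ascending indices, repeated generators contracted through their squares):
(-\frac{89}{12}) R2 = \frac{5963}{240} + \frac{267}{20} e_{12} + \frac{2047}{144} e_{13} - \frac{623}{36} e_{23}
(-\frac{25}{4} e_{12}) R2 = \frac{45}{4} + \frac{335}{16} e_{12} + \frac{175}{12} e_{13} - \frac{575}{48} e_{23}
(\frac{25}{4} e_{13}) R2 = -\frac{575}{48} + \frac{175}{12} e_{12} - \frac{335}{16} e_{13} - \frac{45}{4} e_{23}
(\frac{25}{24} e_{23}) R2 = -\frac{175}{72} + \frac{575}{288} e_{12} - \frac{15}{8} e_{13} - \frac{335}{96} e_{23}
Summing the partial products and collecting blades:
Answer: \frac{7807}{360} + \frac{73249}{1440} e_{12} + \frac{431}{72} e_{13} - \frac{12679}{288} e_{23}


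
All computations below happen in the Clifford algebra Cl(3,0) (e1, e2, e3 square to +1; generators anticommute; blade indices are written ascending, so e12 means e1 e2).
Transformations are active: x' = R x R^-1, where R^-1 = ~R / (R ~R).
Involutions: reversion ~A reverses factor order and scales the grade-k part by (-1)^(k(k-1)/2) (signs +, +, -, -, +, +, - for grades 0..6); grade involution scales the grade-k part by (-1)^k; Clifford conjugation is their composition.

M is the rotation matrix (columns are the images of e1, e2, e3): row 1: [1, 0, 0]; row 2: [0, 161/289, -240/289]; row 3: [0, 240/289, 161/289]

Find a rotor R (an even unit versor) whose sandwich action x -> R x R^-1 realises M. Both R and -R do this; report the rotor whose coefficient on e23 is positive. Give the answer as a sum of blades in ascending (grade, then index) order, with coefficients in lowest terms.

Method: write R = a + b12*e12 + b13*e13 + b23*e23 with a^2 + b12^2 + b13^2 + b23^2 = 1 (so R^-1 = ~R). Expanding the columns R e_j ~R gives tr M = 4a^2 - 1 and, from the antisymmetric part, M21 - M12 = -4a*b12, M13 - M31 = 4a*b13, M32 - M23 = -4a*b23.
Here tr M = 611/289, so a^2 = (1 + tr M)/4 = 225/289 and a = ±15/17. Taking a = 15/17: M21 - M12 = 0, M13 - M31 = 0, M32 - M23 = 480/289, giving b12 = 0, b13 = 0, b23 = -8/17, i.e. R = 15/17 - 8/17*e23.
Its e23 coefficient is negative, so report the other preimage -R.
Answer: -15/17 + 8/17*e23. Note: both R and -R realise this M (trace 611/289); the covering map identifies them, and the e23-coefficient sign is the tie-breaker.


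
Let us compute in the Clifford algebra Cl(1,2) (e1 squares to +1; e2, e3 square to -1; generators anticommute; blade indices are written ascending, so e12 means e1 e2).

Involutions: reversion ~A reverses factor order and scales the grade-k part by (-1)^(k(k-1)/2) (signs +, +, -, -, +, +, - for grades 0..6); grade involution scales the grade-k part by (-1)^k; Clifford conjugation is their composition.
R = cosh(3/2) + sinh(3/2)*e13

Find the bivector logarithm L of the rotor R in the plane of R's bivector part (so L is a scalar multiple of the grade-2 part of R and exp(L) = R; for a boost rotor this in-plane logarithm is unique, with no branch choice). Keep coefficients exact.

The scalar part of R is cosh(3/2), giving the rapidity magnitude (cosh is even); the bivector part supplies orientation, its quotient by sinh of the rapidity is the plane, and L = rapidity * plane — unique in that plane, since flipping both signs leaves L unchanged.
Concretely: cosh(rapidity) = cosh(3/2) gives rapidity = ±3/2, and since rapidity/sinh(rapidity) is even the sign is immaterial: L = (rapidity/sinh(rapidity)) * <R>_2 = (3/(2*sinh(3/2))) * <R>_2.
Answer: 3/2*e13


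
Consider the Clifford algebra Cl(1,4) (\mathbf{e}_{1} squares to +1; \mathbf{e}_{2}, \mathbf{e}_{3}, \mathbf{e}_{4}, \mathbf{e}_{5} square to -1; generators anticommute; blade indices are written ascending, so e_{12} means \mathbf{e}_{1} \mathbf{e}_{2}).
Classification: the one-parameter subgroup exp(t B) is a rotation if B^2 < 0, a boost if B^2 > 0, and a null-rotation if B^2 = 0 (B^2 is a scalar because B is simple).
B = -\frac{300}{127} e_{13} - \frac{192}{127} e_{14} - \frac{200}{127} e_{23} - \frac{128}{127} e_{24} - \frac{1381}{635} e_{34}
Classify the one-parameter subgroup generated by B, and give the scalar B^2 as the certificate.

B^2 term by term: the squares give (-\frac{300}{127})^2*(e_{13})^2 + (-\frac{192}{127})^2*(e_{14})^2 + (-\frac{200}{127})^2*(e_{23})^2 + (-\frac{128}{127})^2*(e_{24})^2 + (-\frac{1381}{635})^2*(e_{34})^2 = \frac{90000}{16129}*(+1) + \frac{36864}{16129}*(+1) + \frac{40000}{16129}*(-1) + \frac{16384}{16129}*(-1) + \frac{1907161}{403225}*(-1) = -\frac{9}{25} (each basis 2-blade squares to minus the product of its generators' squares); cross terms between blades sharing an index anticommute and cancel; the commuting (index-disjoint) pairs give grade-4 terms 2*c*c'*(blade product), which cancel blade by blade — e_{1234}: -\frac{76800}{16129} + \frac{76800}{16129} = 0 — confirming B is simple. So B^2 = -\frac{9}{25}.
Answer: rotation, certificate B^2 = -\frac{9}{25}. Because -\frac{9}{25} is invariant under every versor sandwich, the classification follows from its sign alone.


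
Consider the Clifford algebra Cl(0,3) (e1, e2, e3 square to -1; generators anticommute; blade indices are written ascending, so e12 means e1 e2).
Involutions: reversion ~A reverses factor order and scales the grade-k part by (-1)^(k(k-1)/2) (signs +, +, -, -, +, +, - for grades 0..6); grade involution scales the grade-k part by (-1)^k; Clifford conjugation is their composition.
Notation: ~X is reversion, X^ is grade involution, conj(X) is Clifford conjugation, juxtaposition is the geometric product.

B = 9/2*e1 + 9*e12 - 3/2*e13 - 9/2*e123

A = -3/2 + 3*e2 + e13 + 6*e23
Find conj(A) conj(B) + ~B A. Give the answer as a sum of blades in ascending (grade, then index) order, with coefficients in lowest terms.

first term: 3/2 + 27/4*e1 + 9/2*e2 + 9/2*e3 + 9*e12 + 261/4*e13 - 9*e23 + 153/4*e123
second term: -3/2 - 27/4*e1 + 9/2*e2 - 9/2*e3 + 36*e12 + 261/4*e13 - 9*e23 + 63/4*e123
Answer: 9*e2 + 45*e12 + 261/2*e13 - 18*e23 + 54*e123


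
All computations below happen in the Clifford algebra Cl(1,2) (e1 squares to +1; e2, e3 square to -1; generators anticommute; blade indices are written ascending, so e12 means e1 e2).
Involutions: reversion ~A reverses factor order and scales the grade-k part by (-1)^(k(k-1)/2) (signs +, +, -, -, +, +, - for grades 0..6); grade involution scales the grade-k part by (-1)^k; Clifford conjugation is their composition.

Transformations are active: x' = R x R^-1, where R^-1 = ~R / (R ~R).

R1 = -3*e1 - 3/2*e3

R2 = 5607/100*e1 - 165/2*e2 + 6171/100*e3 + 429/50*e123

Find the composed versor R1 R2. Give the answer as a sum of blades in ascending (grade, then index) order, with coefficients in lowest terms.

Distribute over the terms of R1 (each basis-blade product reordered to ascending indices, repeated generators contracted through their squares):
(-3*e1) R2 = -16821/100 + 495/2*e12 - 18513/100*e13 - 1287/50*e23
(-3/2*e3) R2 = 18513/200 + 1287/100*e12 + 16821/200*e13 - 495/4*e23
Summing the partial products and collecting blades:
Answer: -15129/200 + 26037/100*e12 - 4041/40*e13 - 14949/100*e23


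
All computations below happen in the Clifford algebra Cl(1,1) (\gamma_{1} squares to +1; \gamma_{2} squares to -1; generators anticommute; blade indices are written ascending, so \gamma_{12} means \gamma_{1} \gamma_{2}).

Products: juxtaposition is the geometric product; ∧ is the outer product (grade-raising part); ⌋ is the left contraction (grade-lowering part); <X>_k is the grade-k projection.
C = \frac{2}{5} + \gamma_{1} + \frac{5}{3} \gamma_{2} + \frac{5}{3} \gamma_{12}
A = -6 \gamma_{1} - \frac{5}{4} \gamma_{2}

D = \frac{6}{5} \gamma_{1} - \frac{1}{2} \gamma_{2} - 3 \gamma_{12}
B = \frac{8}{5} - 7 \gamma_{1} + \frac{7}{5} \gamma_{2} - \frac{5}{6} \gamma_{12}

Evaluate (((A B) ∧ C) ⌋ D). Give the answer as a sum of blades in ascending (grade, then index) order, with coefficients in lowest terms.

step 1: \frac{175}{4} - \frac{1027}{120} \gamma_{1} + 3 \gamma_{2} - \frac{343}{20} \gamma_{12}
step 2: \frac{35}{2} + \frac{6049}{150} \gamma_{1} + \frac{4447}{60} \gamma_{2} + \frac{87827}{1800} \gamma_{12}
step 3: -\frac{7616}{125} - \frac{4027}{20} \gamma_{1} - \frac{12973}{100} \gamma_{2} - \frac{105}{2} \gamma_{12}
Answer: -\frac{7616}{125} - \frac{4027}{20} \gamma_{1} - \frac{12973}{100} \gamma_{2} - \frac{105}{2} \gamma_{12}


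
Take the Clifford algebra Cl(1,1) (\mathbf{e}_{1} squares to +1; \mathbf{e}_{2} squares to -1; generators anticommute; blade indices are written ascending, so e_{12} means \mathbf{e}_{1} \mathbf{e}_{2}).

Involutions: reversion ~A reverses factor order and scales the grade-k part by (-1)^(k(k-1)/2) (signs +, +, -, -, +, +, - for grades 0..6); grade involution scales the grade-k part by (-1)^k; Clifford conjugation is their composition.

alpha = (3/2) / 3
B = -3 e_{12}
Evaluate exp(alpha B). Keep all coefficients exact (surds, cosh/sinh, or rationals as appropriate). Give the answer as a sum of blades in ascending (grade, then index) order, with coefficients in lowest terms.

B^2 = (-3)^2*(e_{12})^2 = 9*(+1) = 9 (a basis 2-blade squares to minus the product of its generators' squares).
B^2 = 9 — the series telescopes hyperbolically here: l = 3, alpha*l = \frac{3}{2}, so exp(alpha B) = cosh(\frac{3}{2}) + (sinh(\frac{3}{2})/3)*B = \cosh{\left(\frac{3}{2} \right)} + (\frac{\sinh{\left(\frac{3}{2} \right)}}{3})*B.
Answer: \cosh{\left(\frac{3}{2} \right)} - \sinh{\left(\frac{3}{2} \right)} e_{12}


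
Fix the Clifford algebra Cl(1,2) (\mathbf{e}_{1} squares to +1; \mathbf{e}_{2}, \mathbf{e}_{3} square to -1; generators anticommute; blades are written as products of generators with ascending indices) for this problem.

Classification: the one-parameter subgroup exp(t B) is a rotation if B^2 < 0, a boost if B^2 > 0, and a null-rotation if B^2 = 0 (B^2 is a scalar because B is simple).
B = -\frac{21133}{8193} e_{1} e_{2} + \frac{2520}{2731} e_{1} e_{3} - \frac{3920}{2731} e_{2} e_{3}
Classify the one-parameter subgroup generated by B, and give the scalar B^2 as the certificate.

B^2 term by term: the squares give (-\frac{21133}{8193})^2*(e_{1} e_{2})^2 + (\frac{2520}{2731})^2*(e_{1} e_{3})^2 + (-\frac{3920}{2731})^2*(e_{2} e_{3})^2 = \frac{446603689}{67125249}*(+1) + \frac{6350400}{7458361}*(+1) + \frac{15366400}{7458361}*(-1) = \frac{49}{9} (each basis 2-blade squares to minus the product of its generators' squares); cross terms between blades sharing an index anticommute and cancel. So B^2 = \frac{49}{9}.
Answer: boost, certificate B^2 = \frac{49}{9}. Key observation: B^2 = \frac{49}{9} is a conjugation invariant, so its sign decides the class regardless of the surface form of B.


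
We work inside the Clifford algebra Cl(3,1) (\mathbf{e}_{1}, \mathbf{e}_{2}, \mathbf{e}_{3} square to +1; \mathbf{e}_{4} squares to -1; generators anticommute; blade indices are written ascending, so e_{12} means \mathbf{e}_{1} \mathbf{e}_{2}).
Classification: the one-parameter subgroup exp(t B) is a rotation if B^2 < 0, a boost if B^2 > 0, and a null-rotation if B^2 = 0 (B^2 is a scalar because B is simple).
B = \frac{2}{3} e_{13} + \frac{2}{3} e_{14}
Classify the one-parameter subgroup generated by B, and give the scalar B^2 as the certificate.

B^2 term by term: the squares give (\frac{2}{3})^2*(e_{13})^2 + (\frac{2}{3})^2*(e_{14})^2 = \frac{4}{9}*(-1) + \frac{4}{9}*(+1) = 0 (each basis 2-blade squares to minus the product of its generators' squares); cross terms between blades sharing an index anticommute and cancel. So B^2 = 0.
Answer: null-rotation, certificate B^2 = 0. The class reads off the invariant scalar 0 directly.


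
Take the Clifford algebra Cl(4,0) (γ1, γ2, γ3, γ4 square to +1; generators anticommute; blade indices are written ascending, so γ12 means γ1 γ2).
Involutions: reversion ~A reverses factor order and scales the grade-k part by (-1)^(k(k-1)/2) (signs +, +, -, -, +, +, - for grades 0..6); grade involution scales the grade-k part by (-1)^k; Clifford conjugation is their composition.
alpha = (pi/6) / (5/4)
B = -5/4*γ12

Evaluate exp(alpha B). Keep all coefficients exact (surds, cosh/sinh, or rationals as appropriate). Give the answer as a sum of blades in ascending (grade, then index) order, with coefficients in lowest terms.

B^2 = (-5/4)^2*(γ12)^2 = 25/16*(-1) = -25/16 (a basis 2-blade squares to minus the product of its generators' squares).
B^2 = -25/16 — the series telescopes trigonometrically here: l = 5/4, alpha*l = pi/6, so exp(alpha B) = cos(pi/6) + (sin(pi/6)/(5/4))*B = sqrt(3)/2 + (2/5)*B.
Answer: sqrt(3)/2 - 1/2*γ12


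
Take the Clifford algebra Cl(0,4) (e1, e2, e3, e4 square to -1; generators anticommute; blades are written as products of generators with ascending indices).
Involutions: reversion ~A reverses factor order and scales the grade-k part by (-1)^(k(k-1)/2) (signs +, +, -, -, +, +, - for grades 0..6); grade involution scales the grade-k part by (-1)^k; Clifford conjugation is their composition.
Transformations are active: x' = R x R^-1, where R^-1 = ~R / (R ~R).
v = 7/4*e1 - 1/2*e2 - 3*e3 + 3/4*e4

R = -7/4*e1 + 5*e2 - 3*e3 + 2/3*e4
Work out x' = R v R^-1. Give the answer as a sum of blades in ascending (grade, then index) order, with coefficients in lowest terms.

~R = -7/4*e1 + 5*e2 - 3*e3 + 2/3*e4, and R ~R = -5401/144, so R^-1 = ~R / (-5401/144).
R v = -63/16 - 63/8*e1 e2 + 21/2*e1 e3 - 119/48*e1 e4 - 33/2*e2 e3 + 49/12*e2 e4 - 1/4*e3 e4
Answer: -45745/21604*e1 + 16741/10802*e2 + 12801/5401*e3 - 13179/21604*e4


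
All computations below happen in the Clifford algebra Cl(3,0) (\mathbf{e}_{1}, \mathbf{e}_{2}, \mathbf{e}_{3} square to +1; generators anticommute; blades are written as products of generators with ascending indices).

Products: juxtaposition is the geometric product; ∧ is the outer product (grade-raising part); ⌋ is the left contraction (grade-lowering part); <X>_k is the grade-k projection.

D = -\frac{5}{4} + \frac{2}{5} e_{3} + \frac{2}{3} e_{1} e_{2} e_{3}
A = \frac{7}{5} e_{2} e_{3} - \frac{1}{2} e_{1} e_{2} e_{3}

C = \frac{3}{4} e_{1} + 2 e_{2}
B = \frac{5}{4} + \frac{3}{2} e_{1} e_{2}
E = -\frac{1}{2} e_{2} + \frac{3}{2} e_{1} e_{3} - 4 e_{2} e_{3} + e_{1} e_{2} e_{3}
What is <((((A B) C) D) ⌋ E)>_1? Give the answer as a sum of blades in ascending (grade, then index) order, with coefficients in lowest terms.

step 1: \frac{3}{4} e_{3} - \frac{21}{10} e_{1} e_{3} + \frac{7}{4} e_{2} e_{3} - \frac{5}{8} e_{1} e_{2} e_{3}
step 2: -\frac{77}{40} e_{3} + \frac{11}{16} e_{1} e_{3} - \frac{63}{32} e_{2} e_{3} + \frac{441}{80} e_{1} e_{2} e_{3}
step 3: -\frac{889}{200} + \frac{127}{80} e_{1} - \frac{79}{240} e_{2} + \frac{77}{32} e_{3} + \frac{553}{600} e_{1} e_{2} - \frac{55}{64} e_{1} e_{3} + \frac{315}{128} e_{2} e_{3} - \frac{441}{64} e_{1} e_{2} e_{3}
step 4: \frac{34921}{1920} - \frac{777}{128} e_{1} + \frac{17581}{1600} e_{2} + \frac{2221}{800} e_{3} + \frac{77}{32} e_{1} e_{2} - \frac{3803}{600} e_{1} e_{3} + \frac{7747}{400} e_{2} e_{3} - \frac{889}{200} e_{1} e_{2} e_{3}
step 5: -\frac{777}{128} e_{1} + \frac{17581}{1600} e_{2} + \frac{2221}{800} e_{3}
Answer: -\frac{777}{128} e_{1} + \frac{17581}{1600} e_{2} + \frac{2221}{800} e_{3}


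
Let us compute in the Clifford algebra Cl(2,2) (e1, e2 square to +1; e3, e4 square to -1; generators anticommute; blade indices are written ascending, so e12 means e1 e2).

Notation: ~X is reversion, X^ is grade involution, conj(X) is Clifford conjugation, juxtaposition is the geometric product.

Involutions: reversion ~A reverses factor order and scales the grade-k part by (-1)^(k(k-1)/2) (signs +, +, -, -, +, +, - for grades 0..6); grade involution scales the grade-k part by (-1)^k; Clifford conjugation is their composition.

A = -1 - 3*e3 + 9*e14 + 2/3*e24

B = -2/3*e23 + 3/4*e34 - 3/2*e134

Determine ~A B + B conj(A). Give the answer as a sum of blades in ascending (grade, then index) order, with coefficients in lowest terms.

first term: 2*e2 - 27/2*e3 + 9/4*e4 - 27/4*e13 + 9/2*e14 + 1/6*e23 - 11/36*e34 + e123 + 3/2*e134 + 6*e1234
second term: 2*e2 - 27/2*e3 + 9/4*e4 + 27/4*e13 - 9/2*e14 + 7/6*e23 - 43/36*e34 - e123 + 3/2*e134 + 6*e1234
Answer: 4*e2 - 27*e3 + 9/2*e4 + 4/3*e23 - 3/2*e34 + 3*e134 + 12*e1234


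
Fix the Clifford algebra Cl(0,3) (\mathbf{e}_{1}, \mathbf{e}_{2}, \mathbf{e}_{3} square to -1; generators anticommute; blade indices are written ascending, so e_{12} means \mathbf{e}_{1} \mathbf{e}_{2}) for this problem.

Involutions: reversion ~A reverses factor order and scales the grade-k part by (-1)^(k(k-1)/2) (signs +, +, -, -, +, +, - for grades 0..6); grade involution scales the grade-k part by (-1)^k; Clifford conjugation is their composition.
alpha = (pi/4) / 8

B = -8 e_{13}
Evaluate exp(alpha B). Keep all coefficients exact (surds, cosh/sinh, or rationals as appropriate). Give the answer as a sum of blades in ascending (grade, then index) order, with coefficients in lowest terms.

B^2 = (-8)^2*(e_{13})^2 = 64*(-1) = -64 (a basis 2-blade squares to minus the product of its generators' squares).
B^2 = -64 — B^2 < 0, so the exponential closes trigonometrically: l = 8, alpha*l = \frac{\pi}{4}, so exp(alpha B) = cos(\frac{\pi}{4}) + (sin(\frac{\pi}{4})/8)*B = \frac{\sqrt{2}}{2} + (\frac{\sqrt{2}}{16})*B.
Answer: \frac{\sqrt{2}}{2} - \frac{\sqrt{2}}{2} e_{13}


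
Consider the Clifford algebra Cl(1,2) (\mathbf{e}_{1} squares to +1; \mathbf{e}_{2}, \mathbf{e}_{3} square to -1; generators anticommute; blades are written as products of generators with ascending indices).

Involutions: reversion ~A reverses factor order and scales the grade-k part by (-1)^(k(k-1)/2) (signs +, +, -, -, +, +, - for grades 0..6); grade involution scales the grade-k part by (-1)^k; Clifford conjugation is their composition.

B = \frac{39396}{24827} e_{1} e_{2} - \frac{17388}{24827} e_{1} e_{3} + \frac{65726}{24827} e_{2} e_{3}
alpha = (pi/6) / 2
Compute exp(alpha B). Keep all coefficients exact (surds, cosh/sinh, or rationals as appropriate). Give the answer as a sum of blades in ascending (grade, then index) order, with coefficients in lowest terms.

B^2 term by term: the squares give (\frac{39396}{24827})^2*(e_{1} e_{2})^2 + (-\frac{17388}{24827})^2*(e_{1} e_{3})^2 + (\frac{65726}{24827})^2*(e_{2} e_{3})^2 = \frac{1552044816}{616379929}*(+1) + \frac{302342544}{616379929}*(+1) + \frac{4319907076}{616379929}*(-1) = -4 (each basis 2-blade squares to minus the product of its generators' squares); cross terms between blades sharing an index anticommute and cancel. So B^2 = -4.
B^2 = -4 — circular case — the even/odd split gives cos and sin: l = 2, alpha*l = \frac{\pi}{6}, so exp(alpha B) = cos(\frac{\pi}{6}) + (sin(\frac{\pi}{6})/2)*B = \frac{\sqrt{3}}{2} + (\frac{1}{4})*B.
Answer: \frac{\sqrt{3}}{2} + \frac{9849}{24827} e_{1} e_{2} - \frac{4347}{24827} e_{1} e_{3} + \frac{32863}{49654} e_{2} e_{3}


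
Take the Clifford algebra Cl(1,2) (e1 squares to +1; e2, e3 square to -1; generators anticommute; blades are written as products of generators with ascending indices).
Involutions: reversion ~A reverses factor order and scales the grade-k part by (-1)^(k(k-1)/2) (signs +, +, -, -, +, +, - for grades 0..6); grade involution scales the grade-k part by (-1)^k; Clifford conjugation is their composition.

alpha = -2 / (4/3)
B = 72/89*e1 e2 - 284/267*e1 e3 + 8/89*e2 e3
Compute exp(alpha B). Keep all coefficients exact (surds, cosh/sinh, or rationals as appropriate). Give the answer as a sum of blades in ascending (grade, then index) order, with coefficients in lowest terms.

B^2 term by term: the squares give (72/89)^2*(e1 e2)^2 + (-284/267)^2*(e1 e3)^2 + (8/89)^2*(e2 e3)^2 = 5184/7921*(+1) + 80656/71289*(+1) + 64/7921*(-1) = 16/9 (each basis 2-blade squares to minus the product of its generators' squares); cross terms between blades sharing an index anticommute and cancel. So B^2 = 16/9.
B^2 = 16/9 — the series telescopes hyperbolically here: l = 4/3, alpha*l = -2, so exp(alpha B) = cosh(-2) + (sinh(-2)/(4/3))*B = cosh(2) + (-3*sinh(2)/4)*B.
Answer: cosh(2) - 54*sinh(2)/89*e1 e2 + 71*sinh(2)/89*e1 e3 - 6*sinh(2)/89*e2 e3


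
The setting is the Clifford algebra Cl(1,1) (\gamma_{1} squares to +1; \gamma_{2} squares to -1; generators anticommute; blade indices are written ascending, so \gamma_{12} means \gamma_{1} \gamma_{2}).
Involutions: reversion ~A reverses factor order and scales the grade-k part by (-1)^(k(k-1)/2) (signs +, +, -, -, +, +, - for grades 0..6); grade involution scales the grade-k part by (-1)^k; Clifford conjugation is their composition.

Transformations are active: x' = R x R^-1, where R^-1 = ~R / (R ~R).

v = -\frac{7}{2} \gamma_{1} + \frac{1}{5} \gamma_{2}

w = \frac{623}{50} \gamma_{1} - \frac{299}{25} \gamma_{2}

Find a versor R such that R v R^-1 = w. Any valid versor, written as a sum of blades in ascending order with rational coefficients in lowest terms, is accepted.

Take R = v + w = \frac{224}{25} \gamma_{1} - \frac{294}{25} \gamma_{2}. Because q(v) = q(w) = \frac{1221}{100}, conjugation by R sends v exactly to w.
Answer: \frac{224}{25} \gamma_{1} - \frac{294}{25} \gamma_{2}


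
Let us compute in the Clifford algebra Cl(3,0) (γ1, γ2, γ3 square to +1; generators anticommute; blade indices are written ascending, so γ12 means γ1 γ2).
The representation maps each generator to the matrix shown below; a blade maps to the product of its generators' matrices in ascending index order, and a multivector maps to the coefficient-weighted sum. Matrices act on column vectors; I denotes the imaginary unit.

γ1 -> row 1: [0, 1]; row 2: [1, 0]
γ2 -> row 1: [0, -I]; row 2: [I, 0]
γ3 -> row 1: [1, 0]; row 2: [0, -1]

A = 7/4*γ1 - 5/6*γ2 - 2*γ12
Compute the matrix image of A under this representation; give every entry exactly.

Bivector images (products of the table entries): rho(γ12) = rho(γ1)rho(γ2) = row 1: [I, 0]; row 2: [0, -I].
M = (7/4)*rho(γ1) + (-5/6)*rho(γ2) + (-2)*rho(γ12), summed entrywise:
Answer: row 1: [-2*I, 7/4 + 5*I/6]; row 2: [7/4 - 5*I/6, 2*I]


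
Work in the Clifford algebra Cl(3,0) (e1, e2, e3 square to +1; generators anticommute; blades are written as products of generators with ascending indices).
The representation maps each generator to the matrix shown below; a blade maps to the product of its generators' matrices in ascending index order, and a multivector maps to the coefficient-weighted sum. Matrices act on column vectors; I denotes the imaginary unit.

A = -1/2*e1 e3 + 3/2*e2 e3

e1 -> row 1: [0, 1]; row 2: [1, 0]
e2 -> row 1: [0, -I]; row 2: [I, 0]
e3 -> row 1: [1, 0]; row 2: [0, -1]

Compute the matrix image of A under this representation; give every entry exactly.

Bivector images (products of the table entries): rho(e1 e3) = rho(e1)rho(e3) = row 1: [0, -1]; row 2: [1, 0]; rho(e2 e3) = rho(e2)rho(e3) = row 1: [0, I]; row 2: [I, 0].
M = (-1/2)*rho(e1 e3) + (3/2)*rho(e2 e3), summed entrywise:
Answer: row 1: [0, 1/2 + 3*I/2]; row 2: [-1/2 + 3*I/2, 0]


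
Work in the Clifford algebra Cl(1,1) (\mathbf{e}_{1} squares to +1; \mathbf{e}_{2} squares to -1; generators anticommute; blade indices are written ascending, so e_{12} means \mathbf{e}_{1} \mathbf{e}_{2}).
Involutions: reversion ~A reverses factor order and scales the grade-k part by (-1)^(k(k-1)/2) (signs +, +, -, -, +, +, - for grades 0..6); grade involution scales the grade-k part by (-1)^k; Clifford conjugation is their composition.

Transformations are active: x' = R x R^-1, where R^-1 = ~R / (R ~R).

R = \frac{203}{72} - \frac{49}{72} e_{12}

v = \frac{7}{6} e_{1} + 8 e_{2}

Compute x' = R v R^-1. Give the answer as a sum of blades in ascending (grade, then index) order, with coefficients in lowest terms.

~R = \frac{203}{72} + \frac{49}{72} e_{12}, and R ~R = \frac{539}{72}, so R^-1 = ~R / (\frac{539}{72}).
R v = \frac{3773}{432} e_{1} + \frac{10087}{432} e_{2}
Answer: \frac{1169}{216} e_{1} + \frac{2071}{216} e_{2}


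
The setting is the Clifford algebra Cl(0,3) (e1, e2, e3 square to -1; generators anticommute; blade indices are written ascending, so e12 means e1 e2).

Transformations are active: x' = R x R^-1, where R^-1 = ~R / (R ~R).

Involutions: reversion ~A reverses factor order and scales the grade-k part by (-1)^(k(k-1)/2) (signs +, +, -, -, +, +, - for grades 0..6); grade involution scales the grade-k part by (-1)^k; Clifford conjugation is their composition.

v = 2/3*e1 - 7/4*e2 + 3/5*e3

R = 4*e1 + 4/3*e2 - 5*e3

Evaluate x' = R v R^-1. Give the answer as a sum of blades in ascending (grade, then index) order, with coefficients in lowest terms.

~R = 4*e1 + 4/3*e2 - 5*e3, and R ~R = -385/9, so R^-1 = ~R / (-385/9).
R v = 8/3 - 71/9*e12 + 86/15*e13 - 159/20*e23
Answer: -1346/1155*e1 + 2439/1540*e2 + 9/385*e3


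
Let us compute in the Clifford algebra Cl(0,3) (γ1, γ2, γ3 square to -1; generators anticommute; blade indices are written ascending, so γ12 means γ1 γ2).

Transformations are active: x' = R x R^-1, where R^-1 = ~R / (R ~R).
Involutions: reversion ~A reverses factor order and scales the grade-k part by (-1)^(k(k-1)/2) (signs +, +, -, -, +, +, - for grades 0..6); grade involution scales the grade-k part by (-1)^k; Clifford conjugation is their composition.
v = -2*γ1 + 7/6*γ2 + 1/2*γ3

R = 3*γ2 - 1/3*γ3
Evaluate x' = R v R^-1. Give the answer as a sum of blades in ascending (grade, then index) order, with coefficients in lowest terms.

~R = 3*γ2 - 1/3*γ3, and R ~R = -82/9, so R^-1 = ~R / (-82/9).
R v = -10/3 + 6*γ12 - 2/3*γ13 + 17/9*γ23
Answer: 2*γ1 + 253/246*γ2 - 61/82*γ3


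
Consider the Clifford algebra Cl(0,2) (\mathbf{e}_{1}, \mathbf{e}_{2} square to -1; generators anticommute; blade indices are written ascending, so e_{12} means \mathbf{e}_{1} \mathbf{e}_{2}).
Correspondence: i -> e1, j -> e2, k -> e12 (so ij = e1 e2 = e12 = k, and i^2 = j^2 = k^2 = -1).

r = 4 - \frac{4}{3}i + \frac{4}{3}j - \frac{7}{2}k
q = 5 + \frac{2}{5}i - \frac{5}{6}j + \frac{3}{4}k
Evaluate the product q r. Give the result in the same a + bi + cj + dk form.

In blades: q = 5 + \frac{2}{5} e_{1} - \frac{5}{6} e_{2} + \frac{3}{4} e_{12}, r = 4 - \frac{4}{3} e_{1} + \frac{4}{3} e_{2} - \frac{7}{2} e_{12}.
Distribute q over r term by term (generator squares from the signature, products reordered to ascending indices): (5)*r = 20 - \frac{20}{3} e_{1} + \frac{20}{3} e_{2} - \frac{35}{2} e_{12}; (\frac{2}{5} e_{1})*r = \frac{8}{15} + \frac{8}{5} e_{1} + \frac{7}{5} e_{2} + \frac{8}{15} e_{12}; (-\frac{5}{6} e_{2})*r = \frac{10}{9} + \frac{35}{12} e_{1} - \frac{10}{3} e_{2} - \frac{10}{9} e_{12}; (\frac{3}{4} e_{12})*r = \frac{21}{8} - e_{1} - e_{2} + 3 e_{12}.
Sum: \frac{8737}{360} - \frac{63}{20} e_{1} + \frac{56}{15} e_{2} - \frac{1357}{90} e_{12}; translating back through the correspondence:
Answer: \frac{8737}{360} - \frac{63}{20}i + \frac{56}{15}j - \frac{1357}{90}k


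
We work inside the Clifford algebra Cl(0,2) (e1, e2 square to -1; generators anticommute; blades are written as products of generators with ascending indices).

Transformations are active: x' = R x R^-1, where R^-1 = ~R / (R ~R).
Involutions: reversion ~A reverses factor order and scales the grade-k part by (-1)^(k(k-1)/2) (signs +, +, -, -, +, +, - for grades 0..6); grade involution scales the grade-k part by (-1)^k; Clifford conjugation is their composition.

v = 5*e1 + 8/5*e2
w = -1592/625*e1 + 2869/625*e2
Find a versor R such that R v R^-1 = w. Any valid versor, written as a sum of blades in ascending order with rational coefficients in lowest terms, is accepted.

Here q(v) = q(w) = -689/25; the classical choice R = v + w = 1533/625*e1 + 3869/625*e2 then realises v -> w under the sandwich.
Answer: 1533/625*e1 + 3869/625*e2


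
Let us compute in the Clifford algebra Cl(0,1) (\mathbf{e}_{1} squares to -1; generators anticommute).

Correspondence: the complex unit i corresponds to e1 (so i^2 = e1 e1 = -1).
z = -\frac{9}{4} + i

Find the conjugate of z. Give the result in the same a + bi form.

In blades: z = -\frac{9}{4} + e_{1}.
Conjugation here is Clifford conjugation: the scalar is fixed and the grade-1 and grade-2 blades all flip sign, giving -\frac{9}{4} - e_{1}; translating back:
Answer: -\frac{9}{4} - i


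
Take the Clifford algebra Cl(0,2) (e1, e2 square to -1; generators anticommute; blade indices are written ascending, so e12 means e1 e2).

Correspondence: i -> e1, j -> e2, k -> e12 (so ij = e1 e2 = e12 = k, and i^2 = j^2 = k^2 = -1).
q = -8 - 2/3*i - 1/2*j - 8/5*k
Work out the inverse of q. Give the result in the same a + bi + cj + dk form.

In blades: q = -8 - 2/3*e1 - 1/2*e2 - 8/5*e12.
With qbar = -8 + 2/3*e1 + 1/2*e2 + 8/5*e12 (scalar fixed, mapped units negated), q qbar = 60529/900 (the sum of squared coefficients), so q^-1 = qbar / (60529/900) = -7200/60529 + 600/60529*e1 + 450/60529*e2 + 1440/60529*e12; translating back:
Answer: -7200/60529 + 600/60529*i + 450/60529*j + 1440/60529*k


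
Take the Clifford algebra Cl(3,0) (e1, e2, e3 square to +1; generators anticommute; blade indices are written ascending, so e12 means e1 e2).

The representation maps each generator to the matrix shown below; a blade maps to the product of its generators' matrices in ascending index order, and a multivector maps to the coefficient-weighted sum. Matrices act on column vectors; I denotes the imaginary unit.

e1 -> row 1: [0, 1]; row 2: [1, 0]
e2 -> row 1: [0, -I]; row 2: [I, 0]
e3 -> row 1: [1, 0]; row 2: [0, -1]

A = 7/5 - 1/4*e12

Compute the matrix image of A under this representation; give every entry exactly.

Bivector images (products of the table entries): rho(e12) = rho(e1)rho(e2) = row 1: [I, 0]; row 2: [0, -I].
M = (7/5)*1 + (-1/4)*rho(e12), summed entrywise (1 is the identity matrix):
Answer: row 1: [7/5 - I/4, 0]; row 2: [0, 7/5 + I/4]


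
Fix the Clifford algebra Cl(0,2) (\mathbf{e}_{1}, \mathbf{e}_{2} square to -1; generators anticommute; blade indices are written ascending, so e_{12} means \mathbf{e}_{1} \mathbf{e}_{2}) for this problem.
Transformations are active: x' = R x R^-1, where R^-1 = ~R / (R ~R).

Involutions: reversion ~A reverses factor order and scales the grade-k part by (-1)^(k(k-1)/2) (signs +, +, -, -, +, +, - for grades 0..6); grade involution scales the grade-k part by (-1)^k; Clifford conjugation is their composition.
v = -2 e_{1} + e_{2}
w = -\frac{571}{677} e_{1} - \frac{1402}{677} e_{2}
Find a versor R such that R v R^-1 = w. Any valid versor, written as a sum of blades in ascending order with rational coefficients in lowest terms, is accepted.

The midline construction: v and w both square to -5, so reflecting in their sum -\frac{1925}{677} e_{1} - \frac{725}{677} e_{2} exchanges them.
Answer: -\frac{1925}{677} e_{1} - \frac{725}{677} e_{2}


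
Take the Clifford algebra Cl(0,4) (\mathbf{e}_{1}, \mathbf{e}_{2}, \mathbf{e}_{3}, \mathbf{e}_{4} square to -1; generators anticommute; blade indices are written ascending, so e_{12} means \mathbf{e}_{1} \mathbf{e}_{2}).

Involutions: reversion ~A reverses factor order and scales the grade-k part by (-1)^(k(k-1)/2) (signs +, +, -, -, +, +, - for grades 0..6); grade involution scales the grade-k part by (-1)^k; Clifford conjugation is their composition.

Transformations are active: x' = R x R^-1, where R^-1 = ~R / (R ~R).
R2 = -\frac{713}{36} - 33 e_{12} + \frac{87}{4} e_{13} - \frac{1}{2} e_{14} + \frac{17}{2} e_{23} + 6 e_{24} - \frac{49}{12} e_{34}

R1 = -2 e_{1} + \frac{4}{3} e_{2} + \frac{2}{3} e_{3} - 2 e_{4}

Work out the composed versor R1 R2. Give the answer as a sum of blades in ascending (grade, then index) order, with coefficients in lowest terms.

Distribute over the terms of R1 (each basis-blade product reordered to ascending indices, repeated generators contracted through their squares):
(-2 e_{1}) R2 = \frac{713}{18} e_{1} - 66 e_{2} + \frac{87}{2} e_{3} - e_{4} - 17 e_{123} - 12 e_{124} + \frac{49}{6} e_{134}
(\frac{4}{3} e_{2}) R2 = -44 e_{1} - \frac{713}{27} e_{2} - \frac{34}{3} e_{3} - 8 e_{4} - 29 e_{123} + \frac{2}{3} e_{124} - \frac{49}{9} e_{234}
(\frac{2}{3} e_{3}) R2 = \frac{29}{2} e_{1} + \frac{17}{3} e_{2} - \frac{713}{54} e_{3} + \frac{49}{18} e_{4} - 22 e_{123} + \frac{1}{3} e_{134} - 4 e_{234}
(-2 e_{4}) R2 = e_{1} - 12 e_{2} + \frac{49}{6} e_{3} + \frac{713}{18} e_{4} + 66 e_{124} - \frac{87}{2} e_{134} - 17 e_{234}
Summing the partial products and collecting blades:
Answer: \frac{100}{9} e_{1} - \frac{2666}{27} e_{2} + \frac{1465}{54} e_{3} + \frac{100}{3} e_{4} - 68 e_{123} + \frac{164}{3} e_{124} - 35 e_{134} - \frac{238}{9} e_{234}


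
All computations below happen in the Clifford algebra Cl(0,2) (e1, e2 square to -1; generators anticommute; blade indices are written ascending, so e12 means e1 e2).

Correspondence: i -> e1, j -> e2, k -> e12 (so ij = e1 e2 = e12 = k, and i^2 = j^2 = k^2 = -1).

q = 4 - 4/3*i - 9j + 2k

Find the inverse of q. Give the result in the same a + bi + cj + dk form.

In blades: q = 4 - 4/3*e1 - 9*e2 + 2*e12.
With qbar = 4 + 4/3*e1 + 9*e2 - 2*e12 (scalar fixed, mapped units negated), q qbar = 925/9 (the sum of squared coefficients), so q^-1 = qbar / (925/9) = 36/925 + 12/925*e1 + 81/925*e2 - 18/925*e12; translating back:
Answer: 36/925 + 12/925*i + 81/925*j - 18/925*k


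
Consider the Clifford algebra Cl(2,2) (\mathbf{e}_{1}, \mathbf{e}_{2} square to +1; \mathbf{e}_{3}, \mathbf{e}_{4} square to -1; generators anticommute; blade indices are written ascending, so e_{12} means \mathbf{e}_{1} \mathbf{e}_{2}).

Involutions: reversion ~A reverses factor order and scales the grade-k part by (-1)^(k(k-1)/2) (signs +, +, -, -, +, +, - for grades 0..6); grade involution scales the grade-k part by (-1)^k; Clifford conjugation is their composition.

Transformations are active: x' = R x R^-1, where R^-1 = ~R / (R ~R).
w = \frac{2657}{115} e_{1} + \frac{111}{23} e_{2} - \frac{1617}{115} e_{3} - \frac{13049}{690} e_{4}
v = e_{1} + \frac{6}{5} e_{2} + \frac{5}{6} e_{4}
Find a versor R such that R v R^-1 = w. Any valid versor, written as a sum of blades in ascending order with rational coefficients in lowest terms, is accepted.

Sketch: the shared square \frac{1571}{900} makes R = v + w = \frac{2772}{115} e_{1} + \frac{693}{115} e_{2} - \frac{1617}{115} e_{3} - \frac{2079}{115} e_{4} the natural versor; its sandwich fixes that direction, negates (v - w)/2, and sends v to w.
Answer: \frac{2772}{115} e_{1} + \frac{693}{115} e_{2} - \frac{1617}{115} e_{3} - \frac{2079}{115} e_{4}


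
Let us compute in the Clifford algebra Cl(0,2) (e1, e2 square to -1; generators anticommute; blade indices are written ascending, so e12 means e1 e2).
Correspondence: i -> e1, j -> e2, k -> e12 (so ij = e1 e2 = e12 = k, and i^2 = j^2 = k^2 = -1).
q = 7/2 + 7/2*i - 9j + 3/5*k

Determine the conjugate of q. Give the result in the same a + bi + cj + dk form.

In blades: q = 7/2 + 7/2*e1 - 9*e2 + 3/5*e12.
Conjugation here is Clifford conjugation: the scalar is fixed and the grade-1 and grade-2 blades all flip sign, giving 7/2 - 7/2*e1 + 9*e2 - 3/5*e12; translating back:
Answer: 7/2 - 7/2*i + 9j - 3/5*k


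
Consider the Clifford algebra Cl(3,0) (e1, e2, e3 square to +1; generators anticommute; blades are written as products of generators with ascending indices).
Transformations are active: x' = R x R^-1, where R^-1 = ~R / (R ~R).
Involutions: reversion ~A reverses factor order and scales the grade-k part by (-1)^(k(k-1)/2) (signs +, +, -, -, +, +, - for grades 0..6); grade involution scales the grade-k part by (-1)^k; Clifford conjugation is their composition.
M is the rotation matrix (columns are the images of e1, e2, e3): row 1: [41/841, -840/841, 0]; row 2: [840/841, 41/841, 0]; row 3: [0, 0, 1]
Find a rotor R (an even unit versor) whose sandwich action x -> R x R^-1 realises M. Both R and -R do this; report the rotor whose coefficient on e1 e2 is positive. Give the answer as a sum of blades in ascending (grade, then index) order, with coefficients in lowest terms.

Method: write R = a + b12*e1 e2 + b13*e1 e3 + b23*e2 e3 with a^2 + b12^2 + b13^2 + b23^2 = 1 (so R^-1 = ~R). Expanding the columns R e_j ~R gives tr M = 4a^2 - 1 and, from the antisymmetric part, M21 - M12 = -4a*b12, M13 - M31 = 4a*b13, M32 - M23 = -4a*b23.
Here tr M = 923/841, so a^2 = (1 + tr M)/4 = 441/841 and a = ±21/29. Taking a = 21/29: M21 - M12 = 1680/841, M13 - M31 = 0, M32 - M23 = 0, giving b12 = -20/29, b13 = 0, b23 = 0, i.e. R = 21/29 - 20/29*e1 e2.
Its e1 e2 coefficient is negative, so report the other preimage -R.
Answer: -21/29 + 20/29*e1 e2. Key observation: the double cover Spin(3) -> SO(3) sends R and -R to the same matrix (trace 923/841 here), so the stated sign of the e1 e2 coefficient is what selects one sheet.


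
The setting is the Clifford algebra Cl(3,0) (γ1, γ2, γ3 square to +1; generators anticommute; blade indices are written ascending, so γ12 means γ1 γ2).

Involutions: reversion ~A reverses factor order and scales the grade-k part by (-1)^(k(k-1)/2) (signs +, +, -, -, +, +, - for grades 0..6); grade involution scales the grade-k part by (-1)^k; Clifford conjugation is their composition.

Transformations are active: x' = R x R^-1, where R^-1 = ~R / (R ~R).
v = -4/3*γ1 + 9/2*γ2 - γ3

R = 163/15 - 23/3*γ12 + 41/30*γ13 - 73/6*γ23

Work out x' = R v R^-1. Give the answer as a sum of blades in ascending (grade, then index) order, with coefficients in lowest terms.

~R = 163/15 + 23/3*γ12 - 41/30*γ13 + 73/6*γ23, and R ~R = 147041/450, so R^-1 = ~R / (147041/450).
R v = -2266/45*γ1 + 2288/45*γ2 + 8227/180*γ3 + 3193/180*γ123
Answer: -9003/2698*γ1 - 5126/4047*γ2 + 4327/1349*γ3


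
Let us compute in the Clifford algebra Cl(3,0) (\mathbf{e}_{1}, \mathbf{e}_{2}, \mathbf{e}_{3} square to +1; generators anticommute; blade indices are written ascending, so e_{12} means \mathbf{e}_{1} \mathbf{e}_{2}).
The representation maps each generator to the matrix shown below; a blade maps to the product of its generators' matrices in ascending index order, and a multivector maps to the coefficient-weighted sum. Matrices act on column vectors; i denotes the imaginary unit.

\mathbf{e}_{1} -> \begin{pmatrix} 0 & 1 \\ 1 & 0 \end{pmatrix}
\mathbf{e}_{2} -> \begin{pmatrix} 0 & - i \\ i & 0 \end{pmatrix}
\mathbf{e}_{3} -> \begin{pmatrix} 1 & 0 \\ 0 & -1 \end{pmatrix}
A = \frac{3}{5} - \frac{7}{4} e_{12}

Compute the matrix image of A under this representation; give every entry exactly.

Bivector images (products of the table entries): rho(e_{12}) = rho(\mathbf{e}_{1})rho(\mathbf{e}_{2}) = \begin{pmatrix} i & 0 \\ 0 & - i \end{pmatrix}.
M = (\frac{3}{5})*1 + (-\frac{7}{4})*rho(e_{12}), summed entrywise (1 is the identity matrix):
Answer: \begin{pmatrix} \frac{3}{5} - \frac{7 i}{4} & 0 \\ 0 & \frac{3}{5} + \frac{7 i}{4} \end{pmatrix}


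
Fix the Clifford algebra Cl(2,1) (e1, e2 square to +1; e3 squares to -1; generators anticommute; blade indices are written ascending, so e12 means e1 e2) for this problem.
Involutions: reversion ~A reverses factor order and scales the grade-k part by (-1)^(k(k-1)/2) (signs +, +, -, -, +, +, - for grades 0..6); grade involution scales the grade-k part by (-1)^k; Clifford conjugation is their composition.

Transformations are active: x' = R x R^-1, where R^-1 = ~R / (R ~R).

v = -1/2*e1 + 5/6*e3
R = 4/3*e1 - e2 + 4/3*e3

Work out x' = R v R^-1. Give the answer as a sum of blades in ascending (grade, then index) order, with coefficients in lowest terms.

~R = 4/3*e1 - e2 + 4/3*e3, and R ~R = 1, so R^-1 = ~R / (1).
R v = -16/9 - 1/2*e12 + 16/9*e13 - 5/6*e23
Answer: -229/54*e1 + 32/9*e2 - 301/54*e3


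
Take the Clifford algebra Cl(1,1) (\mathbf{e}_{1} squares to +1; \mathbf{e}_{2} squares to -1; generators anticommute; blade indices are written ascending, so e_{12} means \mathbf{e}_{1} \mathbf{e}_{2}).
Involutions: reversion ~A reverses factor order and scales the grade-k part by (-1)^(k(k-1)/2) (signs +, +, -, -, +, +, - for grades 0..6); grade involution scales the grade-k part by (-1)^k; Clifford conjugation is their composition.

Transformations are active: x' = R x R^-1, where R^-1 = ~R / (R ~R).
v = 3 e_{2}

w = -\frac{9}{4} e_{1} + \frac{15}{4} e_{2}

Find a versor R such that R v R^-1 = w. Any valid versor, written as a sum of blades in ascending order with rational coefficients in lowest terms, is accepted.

Since q(v) = q(w) = -9, the sum R = v + w = -\frac{9}{4} e_{1} + \frac{27}{4} e_{2} does the job whenever invertible.
Answer: -\frac{9}{4} e_{1} + \frac{27}{4} e_{2}
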